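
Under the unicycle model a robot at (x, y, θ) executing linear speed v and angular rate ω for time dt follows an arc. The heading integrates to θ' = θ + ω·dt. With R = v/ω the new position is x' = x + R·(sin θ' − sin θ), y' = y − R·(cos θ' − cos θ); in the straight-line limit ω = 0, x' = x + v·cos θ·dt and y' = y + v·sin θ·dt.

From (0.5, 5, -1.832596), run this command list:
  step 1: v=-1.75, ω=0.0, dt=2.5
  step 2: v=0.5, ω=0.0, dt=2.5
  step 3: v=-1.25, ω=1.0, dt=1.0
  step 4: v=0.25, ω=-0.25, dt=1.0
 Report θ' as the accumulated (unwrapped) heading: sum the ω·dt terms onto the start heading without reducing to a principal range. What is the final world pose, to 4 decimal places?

step 1: θ'=-1.8326 (straight) → pose (1.6323, 9.2259, -1.8326)
step 2: θ'=-1.8326 (straight) → pose (1.3088, 8.0185, -1.8326)
step 3: θ'=-0.8326 (R=-1.2500) → pose (1.0260, 9.1832, -0.8326)
step 4: θ'=-1.0826 (R=-1.0000) → pose (1.1695, 8.9793, -1.0826)

(1.1695, 8.9793, -1.0826)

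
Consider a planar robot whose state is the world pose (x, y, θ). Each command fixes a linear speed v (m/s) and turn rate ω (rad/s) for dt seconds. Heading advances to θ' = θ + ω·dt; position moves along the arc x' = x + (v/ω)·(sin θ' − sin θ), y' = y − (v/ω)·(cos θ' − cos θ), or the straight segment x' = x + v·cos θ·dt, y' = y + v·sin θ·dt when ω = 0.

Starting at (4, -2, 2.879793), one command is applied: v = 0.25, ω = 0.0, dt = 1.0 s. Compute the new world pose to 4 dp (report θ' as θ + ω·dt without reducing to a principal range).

θ' = 2.8798 + 0.0·1.0 = 2.8798
ω = 0 → straight: x' = 4 + 0.25·cos(2.8798)·1.0 = 3.7585
y' = -2 + 0.25·sin(2.8798)·1.0 = -1.9353

(3.7585, -1.9353, 2.8798)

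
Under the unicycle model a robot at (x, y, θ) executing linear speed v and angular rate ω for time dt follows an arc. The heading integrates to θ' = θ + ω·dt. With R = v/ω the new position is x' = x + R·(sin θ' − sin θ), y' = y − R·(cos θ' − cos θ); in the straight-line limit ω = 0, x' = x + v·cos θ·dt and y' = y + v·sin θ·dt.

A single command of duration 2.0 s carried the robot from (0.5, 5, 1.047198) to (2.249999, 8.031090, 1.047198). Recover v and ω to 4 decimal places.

v = 1.7500, ω = 0.0000

Δθ = 1.047198 − 1.047198 = 0.000000
ω = Δθ/dt = 0.000000/2.0 = 0.0000
ω = 0 → v = (Δx·cos θ + Δy·sin θ)/dt = 1.7500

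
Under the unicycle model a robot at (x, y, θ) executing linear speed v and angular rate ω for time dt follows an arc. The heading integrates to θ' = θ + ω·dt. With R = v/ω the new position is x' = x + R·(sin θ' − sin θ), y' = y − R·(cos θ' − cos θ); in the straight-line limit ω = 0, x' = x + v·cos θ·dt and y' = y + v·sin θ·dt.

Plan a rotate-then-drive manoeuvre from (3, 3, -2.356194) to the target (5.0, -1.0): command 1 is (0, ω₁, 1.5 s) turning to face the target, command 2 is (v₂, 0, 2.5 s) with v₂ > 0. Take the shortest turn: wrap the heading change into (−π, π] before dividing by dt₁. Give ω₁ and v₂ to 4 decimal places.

heading to target = atan2(-1−3, 5−3) = -1.1071
Δθ = wrap(-1.1071 − -2.3562) = 1.2490; ω₁ = Δθ/dt₁ = 0.8327
distance = √((5−3)² + (-1−3)²) = 4.4721; v₂ = distance/dt₂ = 1.7889

ω₁ = 0.8327, v₂ = 1.7889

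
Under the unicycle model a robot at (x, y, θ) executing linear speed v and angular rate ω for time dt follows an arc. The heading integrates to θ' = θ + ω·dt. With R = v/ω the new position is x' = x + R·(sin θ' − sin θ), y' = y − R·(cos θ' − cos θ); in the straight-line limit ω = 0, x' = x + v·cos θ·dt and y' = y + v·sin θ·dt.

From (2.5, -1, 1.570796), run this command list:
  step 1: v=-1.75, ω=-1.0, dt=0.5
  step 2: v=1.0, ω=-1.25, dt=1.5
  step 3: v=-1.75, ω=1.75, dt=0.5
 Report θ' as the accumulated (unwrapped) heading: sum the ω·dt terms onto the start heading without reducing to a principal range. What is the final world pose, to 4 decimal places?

step 1: θ'=1.0708 (R=1.7500) → pose (2.2858, -1.8390, 1.0708)
step 2: θ'=-0.8042 (R=-0.8000) → pose (3.5641, -1.6676, -0.8042)
step 3: θ'=0.0708 (R=-1.0000) → pose (2.7730, -1.3638, 0.0708)

(2.7730, -1.3638, 0.0708)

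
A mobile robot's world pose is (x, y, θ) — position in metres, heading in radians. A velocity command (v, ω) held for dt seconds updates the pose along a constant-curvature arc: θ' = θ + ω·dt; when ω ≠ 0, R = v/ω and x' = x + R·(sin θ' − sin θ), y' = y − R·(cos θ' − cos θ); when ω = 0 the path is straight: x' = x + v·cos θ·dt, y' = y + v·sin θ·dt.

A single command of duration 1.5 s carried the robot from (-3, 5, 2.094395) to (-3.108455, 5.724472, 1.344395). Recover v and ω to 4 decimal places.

v = 0.5000, ω = -0.5000

Δθ = 1.344395 − 2.094395 = -0.750000
ω = Δθ/dt = -0.750000/1.5 = -0.5000
R = −Δy/(cos θ' − cos θ) = -1.0000
v = R·ω = -1.0000·-0.5000 = 0.5000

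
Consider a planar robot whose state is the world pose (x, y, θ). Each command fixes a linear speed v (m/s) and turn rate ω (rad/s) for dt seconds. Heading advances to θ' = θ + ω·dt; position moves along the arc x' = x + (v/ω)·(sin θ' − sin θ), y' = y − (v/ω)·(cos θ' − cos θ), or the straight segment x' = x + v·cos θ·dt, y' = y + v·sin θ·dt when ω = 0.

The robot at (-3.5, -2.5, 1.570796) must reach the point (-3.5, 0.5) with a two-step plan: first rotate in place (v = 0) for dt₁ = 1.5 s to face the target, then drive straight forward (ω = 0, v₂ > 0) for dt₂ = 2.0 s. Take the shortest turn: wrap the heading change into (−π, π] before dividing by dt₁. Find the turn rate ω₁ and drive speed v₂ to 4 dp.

ω₁ = 0.0000, v₂ = 1.5000

heading to target = atan2(0.5−-2.5, -3.5−-3.5) = 1.5708
Δθ = wrap(1.5708 − 1.5708) = 0.0000; ω₁ = Δθ/dt₁ = 0.0000
distance = √((-3.5−-3.5)² + (0.5−-2.5)²) = 3.0000; v₂ = distance/dt₂ = 1.5000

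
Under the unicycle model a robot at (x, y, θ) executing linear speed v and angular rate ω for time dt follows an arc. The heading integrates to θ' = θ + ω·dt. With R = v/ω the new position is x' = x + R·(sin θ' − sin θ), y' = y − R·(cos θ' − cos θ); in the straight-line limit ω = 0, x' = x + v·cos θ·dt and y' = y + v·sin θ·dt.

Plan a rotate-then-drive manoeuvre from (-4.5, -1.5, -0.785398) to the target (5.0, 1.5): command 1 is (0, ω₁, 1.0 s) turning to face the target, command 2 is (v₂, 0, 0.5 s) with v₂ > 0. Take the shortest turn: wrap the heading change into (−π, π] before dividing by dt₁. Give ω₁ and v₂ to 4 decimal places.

ω₁ = 1.0913, v₂ = 19.9249

heading to target = atan2(1.5−-1.5, 5−-4.5) = 0.3059
Δθ = wrap(0.3059 − -0.7854) = 1.0913; ω₁ = Δθ/dt₁ = 1.0913
distance = √((5−-4.5)² + (1.5−-1.5)²) = 9.9624; v₂ = distance/dt₂ = 19.9249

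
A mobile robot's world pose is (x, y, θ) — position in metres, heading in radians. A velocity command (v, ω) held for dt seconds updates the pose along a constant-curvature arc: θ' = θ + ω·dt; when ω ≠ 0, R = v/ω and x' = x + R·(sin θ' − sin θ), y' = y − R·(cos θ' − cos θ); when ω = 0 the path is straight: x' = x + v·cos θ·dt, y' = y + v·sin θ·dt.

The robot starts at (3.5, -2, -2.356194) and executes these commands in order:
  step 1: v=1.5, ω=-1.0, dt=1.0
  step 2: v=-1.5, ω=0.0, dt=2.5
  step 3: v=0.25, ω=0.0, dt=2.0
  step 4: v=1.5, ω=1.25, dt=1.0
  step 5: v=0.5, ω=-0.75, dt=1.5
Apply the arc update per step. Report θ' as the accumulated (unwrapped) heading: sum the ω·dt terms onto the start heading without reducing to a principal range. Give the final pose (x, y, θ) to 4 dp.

(3.3747, -3.9812, -3.2312)

step 1: θ'=-3.3562 (R=-1.5000) → pose (2.1199, -2.4049, -3.3562)
step 2: θ'=-3.3562 (straight) → pose (5.7839, -3.2035, -3.3562)
step 3: θ'=-3.3562 (straight) → pose (5.2954, -3.0970, -3.3562)
step 4: θ'=-2.1062 (R=1.2000) → pose (4.0077, -3.6573, -2.1062)
step 5: θ'=-3.2312 (R=-0.6667) → pose (3.3747, -3.9812, -3.2312)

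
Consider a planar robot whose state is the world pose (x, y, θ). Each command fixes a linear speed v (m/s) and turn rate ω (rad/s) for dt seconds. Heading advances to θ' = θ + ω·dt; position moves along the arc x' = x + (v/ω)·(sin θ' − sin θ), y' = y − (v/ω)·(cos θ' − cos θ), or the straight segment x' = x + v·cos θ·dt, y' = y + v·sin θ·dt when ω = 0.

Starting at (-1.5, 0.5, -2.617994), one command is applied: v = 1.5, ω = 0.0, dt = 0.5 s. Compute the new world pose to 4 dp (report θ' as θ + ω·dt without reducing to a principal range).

θ' = -2.6180 + 0.0·0.5 = -2.6180
ω = 0 → straight: x' = -1.5 + 1.5·cos(-2.6180)·0.5 = -2.1495
y' = 0.5 + 1.5·sin(-2.6180)·0.5 = 0.1250

(-2.1495, 0.1250, -2.6180)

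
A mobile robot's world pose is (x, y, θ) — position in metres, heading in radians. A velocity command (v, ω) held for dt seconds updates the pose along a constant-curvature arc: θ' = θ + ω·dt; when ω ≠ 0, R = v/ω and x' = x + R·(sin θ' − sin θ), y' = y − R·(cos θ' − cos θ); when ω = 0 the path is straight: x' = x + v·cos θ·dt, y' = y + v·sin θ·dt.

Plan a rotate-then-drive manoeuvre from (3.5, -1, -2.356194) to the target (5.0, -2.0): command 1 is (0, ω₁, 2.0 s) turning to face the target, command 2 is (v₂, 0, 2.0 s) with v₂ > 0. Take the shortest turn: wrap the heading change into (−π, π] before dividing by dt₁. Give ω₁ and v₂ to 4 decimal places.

ω₁ = 0.8841, v₂ = 0.9014

heading to target = atan2(-2−-1, 5−3.5) = -0.5880
Δθ = wrap(-0.5880 − -2.3562) = 1.7682; ω₁ = Δθ/dt₁ = 0.8841
distance = √((5−3.5)² + (-2−-1)²) = 1.8028; v₂ = distance/dt₂ = 0.9014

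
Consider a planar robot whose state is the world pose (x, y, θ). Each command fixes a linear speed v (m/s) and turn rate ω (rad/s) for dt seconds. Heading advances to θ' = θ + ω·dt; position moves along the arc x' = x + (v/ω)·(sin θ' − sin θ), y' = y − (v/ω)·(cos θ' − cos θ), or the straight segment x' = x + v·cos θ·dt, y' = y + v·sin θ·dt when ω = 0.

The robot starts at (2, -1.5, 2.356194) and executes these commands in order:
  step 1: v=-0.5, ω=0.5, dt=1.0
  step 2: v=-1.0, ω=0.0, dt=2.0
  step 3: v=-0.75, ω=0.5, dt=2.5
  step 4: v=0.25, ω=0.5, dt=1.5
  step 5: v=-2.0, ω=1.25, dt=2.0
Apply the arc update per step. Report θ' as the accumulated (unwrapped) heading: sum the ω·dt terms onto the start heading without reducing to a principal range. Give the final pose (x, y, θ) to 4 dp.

(2.9265, -1.5527, 7.3562)

step 1: θ'=2.8562 (R=-1.0000) → pose (2.4256, -1.7524, 2.8562)
step 2: θ'=2.8562 (straight) → pose (4.3447, -2.3155, 2.8562)
step 3: θ'=4.1062 (R=-1.5000) → pose (5.9997, -1.7308, 4.1062)
step 4: θ'=4.8562 (R=0.5000) → pose (5.9158, -2.0873, 4.8562)
step 5: θ'=7.3562 (R=-1.6000) → pose (2.9265, -1.5527, 7.3562)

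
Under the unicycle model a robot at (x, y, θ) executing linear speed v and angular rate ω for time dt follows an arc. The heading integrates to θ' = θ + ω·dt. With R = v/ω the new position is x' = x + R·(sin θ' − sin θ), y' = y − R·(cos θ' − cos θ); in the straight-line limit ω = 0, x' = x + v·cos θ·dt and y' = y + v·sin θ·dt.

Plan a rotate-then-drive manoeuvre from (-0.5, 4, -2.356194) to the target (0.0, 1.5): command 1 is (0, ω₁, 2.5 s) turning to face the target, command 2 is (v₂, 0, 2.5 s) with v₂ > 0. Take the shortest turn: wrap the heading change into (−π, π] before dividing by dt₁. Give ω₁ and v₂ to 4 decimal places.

heading to target = atan2(1.5−4, 0−-0.5) = -1.3734
Δθ = wrap(-1.3734 − -2.3562) = 0.9828; ω₁ = Δθ/dt₁ = 0.3931
distance = √((0−-0.5)² + (1.5−4)²) = 2.5495; v₂ = distance/dt₂ = 1.0198

ω₁ = 0.3931, v₂ = 1.0198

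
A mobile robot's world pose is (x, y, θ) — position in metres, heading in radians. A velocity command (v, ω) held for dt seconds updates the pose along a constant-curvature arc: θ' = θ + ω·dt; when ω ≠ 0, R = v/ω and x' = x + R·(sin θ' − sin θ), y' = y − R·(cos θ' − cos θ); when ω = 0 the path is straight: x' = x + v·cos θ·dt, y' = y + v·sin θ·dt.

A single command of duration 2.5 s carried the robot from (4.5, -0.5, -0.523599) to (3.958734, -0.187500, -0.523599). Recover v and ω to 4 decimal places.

v = -0.2500, ω = 0.0000

Δθ = -0.523599 − -0.523599 = 0.000000
ω = Δθ/dt = 0.000000/2.5 = 0.0000
ω = 0 → v = (Δx·cos θ + Δy·sin θ)/dt = -0.2500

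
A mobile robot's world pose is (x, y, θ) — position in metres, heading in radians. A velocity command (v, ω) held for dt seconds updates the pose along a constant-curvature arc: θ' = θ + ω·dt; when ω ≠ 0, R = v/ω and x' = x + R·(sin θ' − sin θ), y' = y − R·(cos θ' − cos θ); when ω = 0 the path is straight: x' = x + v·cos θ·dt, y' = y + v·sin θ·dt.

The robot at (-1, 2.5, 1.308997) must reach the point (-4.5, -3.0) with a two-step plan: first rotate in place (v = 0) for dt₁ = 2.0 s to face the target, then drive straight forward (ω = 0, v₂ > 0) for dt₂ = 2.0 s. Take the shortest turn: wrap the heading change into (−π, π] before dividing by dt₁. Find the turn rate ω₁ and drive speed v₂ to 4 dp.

heading to target = atan2(-3−2.5, -4.5−-1) = -2.1375
Δθ = wrap(-2.1375 − 1.3090) = 2.8367; ω₁ = Δθ/dt₁ = 1.4183
distance = √((-4.5−-1)² + (-3−2.5)²) = 6.5192; v₂ = distance/dt₂ = 3.2596

ω₁ = 1.4183, v₂ = 3.2596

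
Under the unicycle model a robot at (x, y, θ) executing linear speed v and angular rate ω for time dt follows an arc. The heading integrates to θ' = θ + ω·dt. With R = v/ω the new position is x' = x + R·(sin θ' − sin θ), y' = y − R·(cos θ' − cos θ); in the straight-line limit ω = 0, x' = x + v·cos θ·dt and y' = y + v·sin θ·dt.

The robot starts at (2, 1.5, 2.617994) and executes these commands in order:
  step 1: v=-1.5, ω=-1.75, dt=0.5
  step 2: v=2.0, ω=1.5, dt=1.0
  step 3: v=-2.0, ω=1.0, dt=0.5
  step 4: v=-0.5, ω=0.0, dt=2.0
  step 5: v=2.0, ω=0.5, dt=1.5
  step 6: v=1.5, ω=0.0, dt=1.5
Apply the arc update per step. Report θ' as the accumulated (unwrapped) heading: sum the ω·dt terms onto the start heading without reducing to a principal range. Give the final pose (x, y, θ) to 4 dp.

(0.5904, -1.7147, 4.4930)

step 1: θ'=1.7430 (R=0.8571) → pose (2.4159, 0.9046, 1.7430)
step 2: θ'=3.2430 (R=1.3333) → pose (0.9673, 2.0026, 3.2430)
step 3: θ'=3.7430 (R=-2.0000) → pose (1.8965, 2.3432, 3.7430)
step 4: θ'=3.7430 (straight) → pose (2.7210, 2.9090, 3.7430)
step 5: θ'=4.4930 (R=4.0000) → pose (1.0801, 0.4814, 4.4930)
step 6: θ'=4.4930 (straight) → pose (0.5904, -1.7147, 4.4930)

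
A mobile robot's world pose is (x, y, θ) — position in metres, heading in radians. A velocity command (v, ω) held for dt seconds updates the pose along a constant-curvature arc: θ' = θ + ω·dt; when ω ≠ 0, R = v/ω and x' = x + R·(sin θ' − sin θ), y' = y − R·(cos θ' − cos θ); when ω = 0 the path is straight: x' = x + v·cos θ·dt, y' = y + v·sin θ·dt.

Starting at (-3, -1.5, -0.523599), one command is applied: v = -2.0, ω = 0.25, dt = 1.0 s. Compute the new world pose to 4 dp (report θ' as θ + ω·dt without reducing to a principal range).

(-4.8384, -0.7258, -0.2736)

θ' = -0.5236 + 0.25·1.0 = -0.2736
R = v/ω = -2.0/0.25 = -8.0000
x' = -3 + -8.0000·(sin -0.2736 − sin -0.5236) = -4.8384
y' = -1.5 − -8.0000·(cos -0.2736 − cos -0.5236) = -0.7258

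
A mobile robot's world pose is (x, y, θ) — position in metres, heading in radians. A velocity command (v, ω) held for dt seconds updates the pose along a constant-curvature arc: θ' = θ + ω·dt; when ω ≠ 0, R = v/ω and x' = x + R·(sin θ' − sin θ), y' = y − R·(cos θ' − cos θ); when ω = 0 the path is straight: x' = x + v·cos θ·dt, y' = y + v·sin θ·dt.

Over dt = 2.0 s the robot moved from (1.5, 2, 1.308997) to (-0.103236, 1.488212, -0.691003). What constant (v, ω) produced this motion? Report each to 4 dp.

v = -1.0000, ω = -1.0000

Δθ = -0.691003 − 1.308997 = -2.000000
ω = Δθ/dt = -2.000000/2.0 = -1.0000
R = Δx/(sin θ' − sin θ) = 1.0000
v = R·ω = 1.0000·-1.0000 = -1.0000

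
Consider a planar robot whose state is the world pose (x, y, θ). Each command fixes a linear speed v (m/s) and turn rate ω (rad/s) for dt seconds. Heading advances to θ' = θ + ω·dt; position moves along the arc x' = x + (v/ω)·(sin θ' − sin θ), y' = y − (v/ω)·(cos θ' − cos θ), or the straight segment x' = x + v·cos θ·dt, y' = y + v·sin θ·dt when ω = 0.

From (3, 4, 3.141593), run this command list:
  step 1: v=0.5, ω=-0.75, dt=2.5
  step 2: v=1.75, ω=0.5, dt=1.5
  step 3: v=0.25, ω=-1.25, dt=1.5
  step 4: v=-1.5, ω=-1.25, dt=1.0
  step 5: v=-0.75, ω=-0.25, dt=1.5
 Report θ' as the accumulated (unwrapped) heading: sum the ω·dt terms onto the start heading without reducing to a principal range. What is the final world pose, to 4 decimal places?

(0.7879, 9.4372, -1.4834)

step 1: θ'=1.2666 (R=-0.6667) → pose (2.3639, 4.8664, 1.2666)
step 2: θ'=2.0166 (R=3.5000) → pose (2.1826, 7.4238, 2.0166)
step 3: θ'=0.1416 (R=-0.2000) → pose (2.3348, 7.7081, 0.1416)
step 4: θ'=-1.1084 (R=1.2000) → pose (1.0915, 8.3608, -1.1084)
step 5: θ'=-1.4834 (R=3.0000) → pose (0.7879, 9.4372, -1.4834)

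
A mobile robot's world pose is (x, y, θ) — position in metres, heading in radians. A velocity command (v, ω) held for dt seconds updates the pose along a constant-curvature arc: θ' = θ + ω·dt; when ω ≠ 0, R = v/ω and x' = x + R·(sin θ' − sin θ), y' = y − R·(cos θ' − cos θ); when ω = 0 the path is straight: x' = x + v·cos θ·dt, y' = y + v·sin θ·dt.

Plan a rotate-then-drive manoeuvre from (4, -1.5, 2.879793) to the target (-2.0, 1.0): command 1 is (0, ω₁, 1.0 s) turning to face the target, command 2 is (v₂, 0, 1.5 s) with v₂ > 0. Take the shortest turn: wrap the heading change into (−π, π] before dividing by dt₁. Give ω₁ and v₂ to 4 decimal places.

ω₁ = -0.1330, v₂ = 4.3333

heading to target = atan2(1−-1.5, -2−4) = 2.7468
Δθ = wrap(2.7468 − 2.8798) = -0.1330; ω₁ = Δθ/dt₁ = -0.1330
distance = √((-2−4)² + (1−-1.5)²) = 6.5000; v₂ = distance/dt₂ = 4.3333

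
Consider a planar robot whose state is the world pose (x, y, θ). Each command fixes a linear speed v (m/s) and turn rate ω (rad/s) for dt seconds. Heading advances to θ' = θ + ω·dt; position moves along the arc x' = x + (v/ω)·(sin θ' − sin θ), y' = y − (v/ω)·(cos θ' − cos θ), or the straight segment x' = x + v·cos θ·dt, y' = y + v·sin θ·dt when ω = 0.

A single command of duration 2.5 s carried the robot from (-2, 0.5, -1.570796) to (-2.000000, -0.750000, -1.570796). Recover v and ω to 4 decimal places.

Δθ = -1.570796 − -1.570796 = 0.000000
ω = Δθ/dt = 0.000000/2.5 = 0.0000
ω = 0 → v = (Δx·cos θ + Δy·sin θ)/dt = 0.5000

v = 0.5000, ω = 0.0000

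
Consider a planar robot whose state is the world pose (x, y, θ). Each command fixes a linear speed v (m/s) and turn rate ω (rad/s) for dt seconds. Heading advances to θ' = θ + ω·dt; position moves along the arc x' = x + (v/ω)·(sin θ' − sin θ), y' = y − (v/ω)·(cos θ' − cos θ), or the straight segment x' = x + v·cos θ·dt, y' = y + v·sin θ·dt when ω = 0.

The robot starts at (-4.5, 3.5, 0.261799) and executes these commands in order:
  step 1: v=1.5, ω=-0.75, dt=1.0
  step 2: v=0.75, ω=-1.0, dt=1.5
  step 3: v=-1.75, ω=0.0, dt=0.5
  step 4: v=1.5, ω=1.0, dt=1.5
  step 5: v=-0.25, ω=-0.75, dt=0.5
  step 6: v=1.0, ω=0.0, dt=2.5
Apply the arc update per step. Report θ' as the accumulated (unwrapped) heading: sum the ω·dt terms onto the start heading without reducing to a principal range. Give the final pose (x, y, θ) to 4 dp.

(-0.1600, -0.5870, -0.8632)

step 1: θ'=-0.4882 (R=-2.0000) → pose (-3.0443, 3.3345, -0.4882)
step 2: θ'=-1.9882 (R=-0.7500) → pose (-2.7105, 2.3681, -1.9882)
step 3: θ'=-1.9882 (straight) → pose (-2.3557, 3.1680, -1.9882)
step 4: θ'=-0.4882 (R=1.5000) → pose (-1.6881, 1.2351, -0.4882)
step 5: θ'=-0.8632 (R=0.3333) → pose (-1.7850, 1.3128, -0.8632)
step 6: θ'=-0.8632 (straight) → pose (-0.1600, -0.5870, -0.8632)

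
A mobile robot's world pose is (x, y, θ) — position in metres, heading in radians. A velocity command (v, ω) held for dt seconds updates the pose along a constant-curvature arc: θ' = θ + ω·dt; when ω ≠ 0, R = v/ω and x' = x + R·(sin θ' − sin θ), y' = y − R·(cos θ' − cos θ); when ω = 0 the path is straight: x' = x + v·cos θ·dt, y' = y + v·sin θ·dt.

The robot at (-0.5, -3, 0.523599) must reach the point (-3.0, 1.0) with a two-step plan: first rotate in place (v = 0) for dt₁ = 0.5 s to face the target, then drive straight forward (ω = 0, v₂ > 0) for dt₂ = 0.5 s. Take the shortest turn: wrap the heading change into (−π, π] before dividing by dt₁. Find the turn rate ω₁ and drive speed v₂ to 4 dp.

heading to target = atan2(1−-3, -3−-0.5) = 2.1294
Δθ = wrap(2.1294 − 0.5236) = 1.6058; ω₁ = Δθ/dt₁ = 3.2116
distance = √((-3−-0.5)² + (1−-3)²) = 4.7170; v₂ = distance/dt₂ = 9.4340

ω₁ = 3.2116, v₂ = 9.4340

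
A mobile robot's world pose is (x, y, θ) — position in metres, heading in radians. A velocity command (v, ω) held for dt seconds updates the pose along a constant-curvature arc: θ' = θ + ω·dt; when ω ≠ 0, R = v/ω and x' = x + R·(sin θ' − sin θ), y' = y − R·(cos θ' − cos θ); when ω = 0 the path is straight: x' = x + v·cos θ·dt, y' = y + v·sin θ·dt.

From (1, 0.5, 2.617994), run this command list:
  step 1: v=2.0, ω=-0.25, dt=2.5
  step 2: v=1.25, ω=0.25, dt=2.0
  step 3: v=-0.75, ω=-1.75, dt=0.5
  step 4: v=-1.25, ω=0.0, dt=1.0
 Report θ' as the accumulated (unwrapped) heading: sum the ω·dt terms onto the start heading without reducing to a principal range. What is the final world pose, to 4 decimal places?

step 1: θ'=1.9930 (R=-8.0000) → pose (-2.2975, 4.1501, 1.9930)
step 2: θ'=2.4930 (R=5.0000) → pose (-3.8381, 6.0859, 2.4930)
step 3: θ'=1.6180 (R=0.4286) → pose (-3.6689, 5.7646, 1.6180)
step 4: θ'=1.6180 (straight) → pose (-3.6099, 4.5160, 1.6180)

(-3.6099, 4.5160, 1.6180)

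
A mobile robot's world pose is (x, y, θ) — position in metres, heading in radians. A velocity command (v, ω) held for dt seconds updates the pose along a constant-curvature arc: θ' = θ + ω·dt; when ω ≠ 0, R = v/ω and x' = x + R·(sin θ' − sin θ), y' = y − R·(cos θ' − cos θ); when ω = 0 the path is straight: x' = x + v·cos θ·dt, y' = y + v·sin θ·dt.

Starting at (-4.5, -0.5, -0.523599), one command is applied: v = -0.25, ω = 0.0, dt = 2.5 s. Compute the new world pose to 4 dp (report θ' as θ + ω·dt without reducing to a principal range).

θ' = -0.5236 + 0.0·2.5 = -0.5236
ω = 0 → straight: x' = -4.5 + -0.25·cos(-0.5236)·2.5 = -5.0413
y' = -0.5 + -0.25·sin(-0.5236)·2.5 = -0.1875

(-5.0413, -0.1875, -0.5236)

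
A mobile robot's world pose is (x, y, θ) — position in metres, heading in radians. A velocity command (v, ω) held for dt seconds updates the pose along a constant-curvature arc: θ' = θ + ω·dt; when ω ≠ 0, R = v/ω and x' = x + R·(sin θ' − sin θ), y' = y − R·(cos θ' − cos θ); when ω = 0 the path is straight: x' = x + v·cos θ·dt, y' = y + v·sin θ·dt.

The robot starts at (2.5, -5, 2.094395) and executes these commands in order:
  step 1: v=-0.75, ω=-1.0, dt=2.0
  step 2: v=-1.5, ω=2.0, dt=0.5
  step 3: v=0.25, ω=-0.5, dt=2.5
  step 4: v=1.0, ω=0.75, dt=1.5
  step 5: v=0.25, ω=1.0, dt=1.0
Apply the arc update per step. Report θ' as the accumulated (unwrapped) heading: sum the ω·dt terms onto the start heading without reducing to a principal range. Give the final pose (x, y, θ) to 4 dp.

(3.1775, -5.4584, 1.9694)

step 1: θ'=0.0944 (R=0.7500) → pose (1.9212, -6.1217, 0.0944)
step 2: θ'=1.0944 (R=-0.7500) → pose (1.3254, -6.5244, 1.0944)
step 3: θ'=-0.1556 (R=-0.5000) → pose (1.8472, -6.2597, -0.1556)
step 4: θ'=0.9694 (R=1.3333) → pose (3.1532, -5.6969, 0.9694)
step 5: θ'=1.9694 (R=0.2500) → pose (3.1775, -5.4584, 1.9694)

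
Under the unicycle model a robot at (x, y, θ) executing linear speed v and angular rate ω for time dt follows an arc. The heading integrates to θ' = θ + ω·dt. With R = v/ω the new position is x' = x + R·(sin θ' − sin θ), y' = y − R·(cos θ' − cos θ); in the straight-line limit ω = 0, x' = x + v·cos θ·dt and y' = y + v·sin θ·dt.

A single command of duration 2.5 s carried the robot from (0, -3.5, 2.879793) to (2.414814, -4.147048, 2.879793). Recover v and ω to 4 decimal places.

v = -1.0000, ω = 0.0000

Δθ = 2.879793 − 2.879793 = 0.000000
ω = Δθ/dt = 0.000000/2.5 = 0.0000
ω = 0 → v = (Δx·cos θ + Δy·sin θ)/dt = -1.0000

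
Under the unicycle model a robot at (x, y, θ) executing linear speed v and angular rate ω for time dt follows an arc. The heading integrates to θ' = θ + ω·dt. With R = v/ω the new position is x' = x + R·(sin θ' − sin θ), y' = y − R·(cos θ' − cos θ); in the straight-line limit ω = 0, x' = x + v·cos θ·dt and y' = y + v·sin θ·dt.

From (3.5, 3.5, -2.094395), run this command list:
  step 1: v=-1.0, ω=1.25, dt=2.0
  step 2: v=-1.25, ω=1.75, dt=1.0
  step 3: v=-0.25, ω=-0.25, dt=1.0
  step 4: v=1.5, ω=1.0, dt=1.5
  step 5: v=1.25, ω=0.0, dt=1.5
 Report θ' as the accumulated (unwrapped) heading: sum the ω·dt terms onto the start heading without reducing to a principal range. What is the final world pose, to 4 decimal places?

(-1.3297, 3.8268, 3.4056)

step 1: θ'=0.4056 (R=-0.8000) → pose (2.4915, 4.6351, 0.4056)
step 2: θ'=2.1556 (R=-0.7143) → pose (2.1778, 3.5844, 2.1556)
step 3: θ'=1.9056 (R=1.0000) → pose (2.2884, 3.3610, 1.9056)
step 4: θ'=3.4056 (R=1.5000) → pose (0.4803, 4.3161, 3.4056)
step 5: θ'=3.4056 (straight) → pose (-1.3297, 3.8268, 3.4056)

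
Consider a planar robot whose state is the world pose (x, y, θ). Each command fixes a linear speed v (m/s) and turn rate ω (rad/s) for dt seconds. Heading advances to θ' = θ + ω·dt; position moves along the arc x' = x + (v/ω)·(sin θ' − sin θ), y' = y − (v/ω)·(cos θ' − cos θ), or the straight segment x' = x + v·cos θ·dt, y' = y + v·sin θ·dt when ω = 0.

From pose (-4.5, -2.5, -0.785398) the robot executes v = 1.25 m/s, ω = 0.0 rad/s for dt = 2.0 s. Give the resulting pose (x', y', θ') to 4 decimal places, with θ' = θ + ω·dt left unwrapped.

θ' = -0.7854 + 0.0·2.0 = -0.7854
ω = 0 → straight: x' = -4.5 + 1.25·cos(-0.7854)·2.0 = -2.7322
y' = -2.5 + 1.25·sin(-0.7854)·2.0 = -4.2678

(-2.7322, -4.2678, -0.7854)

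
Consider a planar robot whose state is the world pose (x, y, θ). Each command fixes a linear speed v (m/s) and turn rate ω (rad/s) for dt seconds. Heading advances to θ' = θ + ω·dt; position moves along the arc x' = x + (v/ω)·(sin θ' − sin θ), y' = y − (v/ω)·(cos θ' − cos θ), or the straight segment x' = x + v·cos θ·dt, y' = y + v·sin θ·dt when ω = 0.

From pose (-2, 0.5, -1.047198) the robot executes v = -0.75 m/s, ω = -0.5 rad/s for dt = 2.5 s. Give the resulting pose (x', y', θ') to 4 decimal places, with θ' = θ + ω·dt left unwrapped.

θ' = -1.0472 + -0.5·2.5 = -2.2972
R = v/ω = -0.75/-0.5 = 1.5000
x' = -2 + 1.5000·(sin -2.2972 − sin -1.0472) = -1.8223
y' = 0.5 − 1.5000·(cos -2.2972 − cos -1.0472) = 2.2463

(-1.8223, 2.2463, -2.2972)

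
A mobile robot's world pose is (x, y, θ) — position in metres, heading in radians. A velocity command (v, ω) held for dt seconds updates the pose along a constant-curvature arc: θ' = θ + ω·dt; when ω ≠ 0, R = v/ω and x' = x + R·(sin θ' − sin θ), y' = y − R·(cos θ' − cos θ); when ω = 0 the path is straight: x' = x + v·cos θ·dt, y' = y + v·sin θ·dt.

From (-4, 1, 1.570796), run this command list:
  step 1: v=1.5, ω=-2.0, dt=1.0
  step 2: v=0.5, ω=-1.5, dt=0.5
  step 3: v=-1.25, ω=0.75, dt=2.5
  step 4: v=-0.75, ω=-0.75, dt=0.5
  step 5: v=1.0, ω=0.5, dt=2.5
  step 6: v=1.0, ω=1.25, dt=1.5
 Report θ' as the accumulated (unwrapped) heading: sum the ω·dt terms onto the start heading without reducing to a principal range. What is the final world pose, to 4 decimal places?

(-5.3733, 4.6290, 3.4458)

step 1: θ'=-0.4292 (R=-0.7500) → pose (-2.9379, 1.6820, -0.4292)
step 2: θ'=-1.1792 (R=-0.3333) → pose (-2.7685, 1.5061, -1.1792)
step 3: θ'=0.6958 (R=-1.6667) → pose (-5.3773, 2.1492, 0.6958)
step 4: θ'=0.3208 (R=1.0000) → pose (-5.7030, 1.9678, 0.3208)
step 5: θ'=1.5708 (R=2.0000) → pose (-4.3337, 3.8658, 1.5708)
step 6: θ'=3.4458 (R=0.8000) → pose (-5.3733, 4.6290, 3.4458)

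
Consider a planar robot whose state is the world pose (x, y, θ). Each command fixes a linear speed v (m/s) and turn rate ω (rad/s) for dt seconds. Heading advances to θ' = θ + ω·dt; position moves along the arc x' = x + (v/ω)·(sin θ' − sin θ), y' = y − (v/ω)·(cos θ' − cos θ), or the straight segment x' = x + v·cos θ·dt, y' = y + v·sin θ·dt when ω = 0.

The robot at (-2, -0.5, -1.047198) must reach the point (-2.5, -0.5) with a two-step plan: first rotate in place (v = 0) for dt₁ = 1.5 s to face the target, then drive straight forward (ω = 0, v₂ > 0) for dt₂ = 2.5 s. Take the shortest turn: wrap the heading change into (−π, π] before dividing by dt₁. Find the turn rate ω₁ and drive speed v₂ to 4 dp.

ω₁ = -1.3963, v₂ = 0.2000

heading to target = atan2(-0.5−-0.5, -2.5−-2) = 3.1416
Δθ = wrap(3.1416 − -1.0472) = -2.0944; ω₁ = Δθ/dt₁ = -1.3963
distance = √((-2.5−-2)² + (-0.5−-0.5)²) = 0.5000; v₂ = distance/dt₂ = 0.2000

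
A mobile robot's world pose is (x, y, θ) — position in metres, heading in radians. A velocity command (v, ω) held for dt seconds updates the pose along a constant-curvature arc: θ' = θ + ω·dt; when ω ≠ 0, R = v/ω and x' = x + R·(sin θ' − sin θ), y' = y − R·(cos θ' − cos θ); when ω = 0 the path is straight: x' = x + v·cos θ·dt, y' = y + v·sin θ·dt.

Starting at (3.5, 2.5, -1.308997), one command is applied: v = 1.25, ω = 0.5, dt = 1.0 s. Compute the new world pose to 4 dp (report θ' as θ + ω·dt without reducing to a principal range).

(4.1058, 1.4215, -0.8090)

θ' = -1.3090 + 0.5·1.0 = -0.8090
R = v/ω = 1.25/0.5 = 2.5000
x' = 3.5 + 2.5000·(sin -0.8090 − sin -1.3090) = 4.1058
y' = 2.5 − 2.5000·(cos -0.8090 − cos -1.3090) = 1.4215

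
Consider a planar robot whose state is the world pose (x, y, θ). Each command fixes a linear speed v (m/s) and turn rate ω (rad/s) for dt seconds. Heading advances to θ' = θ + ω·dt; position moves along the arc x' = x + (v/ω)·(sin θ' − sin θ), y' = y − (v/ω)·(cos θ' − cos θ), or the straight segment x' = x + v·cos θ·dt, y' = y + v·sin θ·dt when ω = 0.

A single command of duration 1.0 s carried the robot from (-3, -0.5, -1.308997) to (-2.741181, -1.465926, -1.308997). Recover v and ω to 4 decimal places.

Δθ = -1.308997 − -1.308997 = 0.000000
ω = Δθ/dt = 0.000000/1.0 = 0.0000
ω = 0 → v = (Δx·cos θ + Δy·sin θ)/dt = 1.0000

v = 1.0000, ω = 0.0000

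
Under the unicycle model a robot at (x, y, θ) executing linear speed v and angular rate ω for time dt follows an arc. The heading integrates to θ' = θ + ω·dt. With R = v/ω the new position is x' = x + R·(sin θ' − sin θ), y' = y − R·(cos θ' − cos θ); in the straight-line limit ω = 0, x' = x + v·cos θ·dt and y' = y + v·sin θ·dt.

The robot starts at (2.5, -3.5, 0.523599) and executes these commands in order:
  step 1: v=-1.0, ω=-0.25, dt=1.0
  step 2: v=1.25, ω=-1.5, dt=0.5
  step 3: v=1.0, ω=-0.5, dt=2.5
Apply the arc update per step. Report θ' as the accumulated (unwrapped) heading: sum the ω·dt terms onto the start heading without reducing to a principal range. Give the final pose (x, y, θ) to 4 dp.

(3.2468, -6.0362, -1.7264)

step 1: θ'=0.2736 (R=4.0000) → pose (1.5808, -3.8871, 0.2736)
step 2: θ'=-0.4764 (R=-0.8333) → pose (2.1881, -3.9489, -0.4764)
step 3: θ'=-1.7264 (R=-2.0000) → pose (3.2468, -6.0362, -1.7264)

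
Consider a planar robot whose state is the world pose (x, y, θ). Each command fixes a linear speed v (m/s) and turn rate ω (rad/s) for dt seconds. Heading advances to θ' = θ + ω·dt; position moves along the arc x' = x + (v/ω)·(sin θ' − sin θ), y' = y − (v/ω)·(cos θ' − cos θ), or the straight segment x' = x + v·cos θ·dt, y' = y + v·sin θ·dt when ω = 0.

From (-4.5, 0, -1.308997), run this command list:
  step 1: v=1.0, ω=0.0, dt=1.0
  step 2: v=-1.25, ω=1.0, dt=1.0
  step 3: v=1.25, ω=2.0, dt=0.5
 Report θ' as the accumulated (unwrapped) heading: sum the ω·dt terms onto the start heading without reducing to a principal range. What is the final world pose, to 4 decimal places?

(-4.4801, 0.0151, 0.6910)

step 1: θ'=-1.3090 (straight) → pose (-4.2412, -0.9659, -1.3090)
step 2: θ'=-0.3090 (R=-1.2500) → pose (-5.0685, -0.0987, -0.3090)
step 3: θ'=0.6910 (R=0.6250) → pose (-4.4801, 0.0151, 0.6910)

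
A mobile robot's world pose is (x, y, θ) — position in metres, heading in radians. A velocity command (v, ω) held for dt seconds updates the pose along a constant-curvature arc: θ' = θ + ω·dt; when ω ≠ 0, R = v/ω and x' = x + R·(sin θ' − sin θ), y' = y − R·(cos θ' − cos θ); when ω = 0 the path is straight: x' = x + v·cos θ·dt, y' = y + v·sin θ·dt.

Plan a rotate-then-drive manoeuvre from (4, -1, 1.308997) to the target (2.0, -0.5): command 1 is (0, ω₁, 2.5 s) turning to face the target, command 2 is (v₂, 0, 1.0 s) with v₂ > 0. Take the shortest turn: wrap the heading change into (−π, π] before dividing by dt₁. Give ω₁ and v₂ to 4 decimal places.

ω₁ = 0.6350, v₂ = 2.0616

heading to target = atan2(-0.5−-1, 2−4) = 2.8966
Δθ = wrap(2.8966 − 1.3090) = 1.5876; ω₁ = Δθ/dt₁ = 0.6350
distance = √((2−4)² + (-0.5−-1)²) = 2.0616; v₂ = distance/dt₂ = 2.0616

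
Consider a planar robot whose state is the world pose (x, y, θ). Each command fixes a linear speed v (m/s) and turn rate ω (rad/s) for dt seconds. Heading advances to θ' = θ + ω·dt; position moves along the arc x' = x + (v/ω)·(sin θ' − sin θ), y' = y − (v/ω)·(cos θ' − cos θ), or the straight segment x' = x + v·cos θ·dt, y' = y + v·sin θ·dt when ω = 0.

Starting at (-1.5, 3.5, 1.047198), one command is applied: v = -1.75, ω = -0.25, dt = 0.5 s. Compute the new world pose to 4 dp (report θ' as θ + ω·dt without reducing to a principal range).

θ' = 1.0472 + -0.25·0.5 = 0.9222
R = v/ω = -1.75/-0.25 = 7.0000
x' = -1.5 + 7.0000·(sin 0.9222 − sin 1.0472) = -1.9837
y' = 3.5 − 7.0000·(cos 0.9222 − cos 1.0472) = 2.7715

(-1.9837, 2.7715, 0.9222)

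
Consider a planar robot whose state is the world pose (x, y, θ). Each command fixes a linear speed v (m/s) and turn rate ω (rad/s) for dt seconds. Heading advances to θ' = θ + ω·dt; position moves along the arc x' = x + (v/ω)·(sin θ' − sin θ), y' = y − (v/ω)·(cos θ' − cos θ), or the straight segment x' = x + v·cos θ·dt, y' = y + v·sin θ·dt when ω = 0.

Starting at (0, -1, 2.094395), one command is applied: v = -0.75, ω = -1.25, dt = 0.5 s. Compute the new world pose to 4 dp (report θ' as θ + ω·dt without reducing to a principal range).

θ' = 2.0944 + -1.25·0.5 = 1.4694
R = v/ω = -0.75/-1.25 = 0.6000
x' = 0 + 0.6000·(sin 1.4694 − sin 2.0944) = 0.0773
y' = -1 − 0.6000·(cos 1.4694 − cos 2.0944) = -1.3607

(0.0773, -1.3607, 1.4694)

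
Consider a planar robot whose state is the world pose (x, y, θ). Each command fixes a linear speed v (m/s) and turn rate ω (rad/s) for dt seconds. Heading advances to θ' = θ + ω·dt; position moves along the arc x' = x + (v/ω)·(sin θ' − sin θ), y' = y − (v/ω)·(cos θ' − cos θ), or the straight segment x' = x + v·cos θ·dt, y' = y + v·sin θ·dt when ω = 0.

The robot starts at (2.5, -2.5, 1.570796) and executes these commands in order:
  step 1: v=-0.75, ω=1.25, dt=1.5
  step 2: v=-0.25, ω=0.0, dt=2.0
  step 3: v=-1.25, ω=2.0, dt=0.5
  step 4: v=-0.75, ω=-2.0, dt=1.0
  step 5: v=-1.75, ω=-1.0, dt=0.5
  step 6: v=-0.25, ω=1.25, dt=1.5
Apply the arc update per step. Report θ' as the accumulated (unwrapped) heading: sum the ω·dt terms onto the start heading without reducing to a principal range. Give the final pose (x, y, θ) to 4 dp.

step 1: θ'=3.4458 (R=-0.6000) → pose (3.2797, -3.0725, 3.4458)
step 2: θ'=3.4458 (straight) → pose (3.7568, -2.9227, 3.4458)
step 3: θ'=4.4458 (R=-0.6250) → pose (4.1725, -2.4910, 4.4458)
step 4: θ'=2.4458 (R=0.3750) → pose (4.7746, -2.3020, 2.4458)
step 5: θ'=1.9458 (R=1.7500) → pose (5.2812, -3.0042, 1.9458)
step 6: θ'=3.8208 (R=-0.2000) → pose (5.5930, -3.0866, 3.8208)

(5.5930, -3.0866, 3.8208)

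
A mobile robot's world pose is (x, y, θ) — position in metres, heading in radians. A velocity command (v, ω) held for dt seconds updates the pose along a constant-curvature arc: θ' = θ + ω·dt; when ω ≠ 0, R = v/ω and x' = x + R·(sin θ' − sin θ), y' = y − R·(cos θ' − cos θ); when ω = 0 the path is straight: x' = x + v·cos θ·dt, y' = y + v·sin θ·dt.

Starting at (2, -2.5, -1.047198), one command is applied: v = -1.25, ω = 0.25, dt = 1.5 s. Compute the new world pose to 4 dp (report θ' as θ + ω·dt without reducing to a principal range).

θ' = -1.0472 + 0.25·1.5 = -0.6722
R = v/ω = -1.25/0.25 = -5.0000
x' = 2 + -5.0000·(sin -0.6722 − sin -1.0472) = 0.7834
y' = -2.5 − -5.0000·(cos -0.6722 − cos -1.0472) = -1.0877

(0.7834, -1.0877, -0.6722)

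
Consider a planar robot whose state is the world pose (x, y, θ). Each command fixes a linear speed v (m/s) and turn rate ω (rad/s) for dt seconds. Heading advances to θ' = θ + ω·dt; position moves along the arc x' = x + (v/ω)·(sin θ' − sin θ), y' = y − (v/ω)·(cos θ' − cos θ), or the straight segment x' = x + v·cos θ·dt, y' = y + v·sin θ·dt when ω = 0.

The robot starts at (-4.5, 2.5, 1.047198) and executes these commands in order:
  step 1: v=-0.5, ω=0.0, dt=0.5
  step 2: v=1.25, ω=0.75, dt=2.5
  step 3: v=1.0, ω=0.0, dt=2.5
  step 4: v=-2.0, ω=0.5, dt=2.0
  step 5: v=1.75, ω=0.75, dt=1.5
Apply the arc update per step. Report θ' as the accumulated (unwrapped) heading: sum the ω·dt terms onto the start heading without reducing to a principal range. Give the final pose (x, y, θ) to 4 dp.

step 1: θ'=1.0472 (straight) → pose (-4.6250, 2.2835, 1.0472)
step 2: θ'=2.9222 (R=1.6667) → pose (-5.7056, 4.7435, 2.9222)
step 3: θ'=2.9222 (straight) → pose (-8.1457, 5.2876, 2.9222)
step 4: θ'=3.9222 (R=-4.0000) → pose (-4.4603, 6.3498, 3.9222)
step 5: θ'=5.0472 (R=2.3333) → pose (-5.0221, 3.9253, 5.0472)

(-5.0221, 3.9253, 5.0472)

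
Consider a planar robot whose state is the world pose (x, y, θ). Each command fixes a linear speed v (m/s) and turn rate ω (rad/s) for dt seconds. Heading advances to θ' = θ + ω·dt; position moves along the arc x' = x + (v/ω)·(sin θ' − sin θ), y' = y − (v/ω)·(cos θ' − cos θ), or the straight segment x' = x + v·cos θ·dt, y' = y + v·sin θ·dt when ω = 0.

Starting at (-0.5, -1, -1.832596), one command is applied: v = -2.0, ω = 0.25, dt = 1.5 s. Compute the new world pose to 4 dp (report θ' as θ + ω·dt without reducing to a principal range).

(-0.2786, 1.9742, -1.4576)

θ' = -1.8326 + 0.25·1.5 = -1.4576
R = v/ω = -2.0/0.25 = -8.0000
x' = -0.5 + -8.0000·(sin -1.4576 − sin -1.8326) = -0.2786
y' = -1 − -8.0000·(cos -1.4576 − cos -1.8326) = 1.9742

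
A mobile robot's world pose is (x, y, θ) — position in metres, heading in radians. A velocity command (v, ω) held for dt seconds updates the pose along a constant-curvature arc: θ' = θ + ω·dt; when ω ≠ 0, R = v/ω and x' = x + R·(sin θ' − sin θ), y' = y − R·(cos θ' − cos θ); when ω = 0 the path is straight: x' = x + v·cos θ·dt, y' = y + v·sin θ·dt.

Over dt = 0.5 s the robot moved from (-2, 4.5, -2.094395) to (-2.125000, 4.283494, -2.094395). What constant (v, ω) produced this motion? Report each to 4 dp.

v = 0.5000, ω = 0.0000

Δθ = -2.094395 − -2.094395 = 0.000000
ω = Δθ/dt = 0.000000/0.5 = 0.0000
ω = 0 → v = (Δx·cos θ + Δy·sin θ)/dt = 0.5000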